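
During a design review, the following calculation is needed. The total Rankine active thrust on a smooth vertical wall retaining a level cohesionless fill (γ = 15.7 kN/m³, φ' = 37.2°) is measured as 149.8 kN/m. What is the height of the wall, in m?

8.80 m

K_a = 0.2464. P_a = ½ K_a γ H² ⇒ H = √(2P_a/(K_a γ)).
H = √(2×149.8/(0.2464×15.7)) = 8.800 m.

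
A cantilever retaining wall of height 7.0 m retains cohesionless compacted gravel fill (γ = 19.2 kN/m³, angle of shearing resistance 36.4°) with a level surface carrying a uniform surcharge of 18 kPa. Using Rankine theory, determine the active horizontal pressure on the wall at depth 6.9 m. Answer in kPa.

K_a = (1 − sin φ)/(1 + sin φ) = 0.2552.
σ_v = γz + q = 19.2 × 6.9 + 18 = 150.5 kPa.
σ_h = K_a σ_v = 0.2552 × 150.5 = 38.40 kPa.

38.4 kPa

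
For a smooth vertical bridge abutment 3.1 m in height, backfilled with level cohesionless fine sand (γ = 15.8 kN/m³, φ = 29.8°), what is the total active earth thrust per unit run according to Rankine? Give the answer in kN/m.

K_a = tan²(45° − φ/2) = 0.3360.
P_a = ½ K_a γ H² = 0.5 × 0.3360 × 15.8 × 3.1² = 25.51 kN/m.

25.5 kN/m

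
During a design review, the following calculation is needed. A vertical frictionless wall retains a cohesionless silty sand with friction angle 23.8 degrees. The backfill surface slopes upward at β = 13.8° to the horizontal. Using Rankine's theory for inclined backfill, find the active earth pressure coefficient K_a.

K_a = cos β · (cos β − √(cos²β − cos²φ)) / (cos β + √(cos²β − cos²φ)).
cos β = 0.9711, cos φ = 0.9150, √(cos²β − cos²φ) = 0.3255.
K_a = 0.9711 × (0.9711 − 0.3255)/(0.9711 + 0.3255) = 0.4836.

0.484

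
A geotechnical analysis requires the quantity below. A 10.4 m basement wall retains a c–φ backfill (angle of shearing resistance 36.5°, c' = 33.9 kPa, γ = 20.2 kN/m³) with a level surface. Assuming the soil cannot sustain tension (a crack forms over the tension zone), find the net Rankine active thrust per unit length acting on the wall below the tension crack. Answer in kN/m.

35.9 kN/m

K_a = 0.2541; √K_a = 0.5040.
Tension-crack depth z_c = 2c/(γ√K_a) = 2×33.9/(20.2×0.5040) = 6.659 m.
σ_a at base = K_a γ H − 2c√K_a = 0.2541×20.2×10.4 − 2×33.9×0.5040 = 19.20 kPa.
P_a = ½ × 19.20 × (H − z_c) = 0.5×19.20×3.741 = 35.91 kN/m.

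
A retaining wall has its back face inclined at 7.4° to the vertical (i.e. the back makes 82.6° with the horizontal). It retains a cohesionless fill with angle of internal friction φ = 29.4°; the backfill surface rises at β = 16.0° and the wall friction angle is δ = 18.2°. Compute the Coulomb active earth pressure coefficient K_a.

0.469

K_a = sin²(α+φ) / [sin²α · sin(α−δ) · (1 + √{sin(φ+δ)sin(φ−β) / (sin(α−δ)sin(α+β))})²].
With α = 82.6°, φ = 29.4°, δ = 18.2°, β = 16.0°: K_a = 0.4687.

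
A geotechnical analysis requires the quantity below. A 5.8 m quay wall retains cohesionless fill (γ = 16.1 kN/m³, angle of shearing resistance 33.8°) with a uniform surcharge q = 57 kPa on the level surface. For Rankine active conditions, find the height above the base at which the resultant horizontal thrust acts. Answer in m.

K_a = 0.2851.
Triangular part P₁ = ½K_aγH² = 77.21 at H/3 = 1.933 m; rectangular part P₂ = K_a q H = 94.26 at H/2 = 2.900 m.
ȳ = (P₁·1.933 + P₂·2.900)/(P₁+P₂) = 2.465 m.

2.46 m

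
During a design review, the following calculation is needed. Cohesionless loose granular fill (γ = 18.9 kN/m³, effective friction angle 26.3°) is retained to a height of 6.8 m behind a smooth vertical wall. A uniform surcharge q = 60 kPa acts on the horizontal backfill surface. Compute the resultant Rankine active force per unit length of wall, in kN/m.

K_a = tan²(45° − φ/2) = 0.3859.
Soil triangle: ½ K_a γ H² = 0.5×0.3859×18.9×6.8² = 168.6 kN/m.
Surcharge rectangle: K_a q H = 0.3859×60×6.8 = 157.5 kN/m.
Total = 168.6 + 157.5 = 326.1 kN/m.

326 kN/m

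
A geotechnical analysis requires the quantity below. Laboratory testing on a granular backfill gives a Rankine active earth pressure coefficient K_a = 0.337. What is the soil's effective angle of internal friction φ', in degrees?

K_a = tan²(45° − φ/2) ⇒ 45° − φ/2 = arctan(√0.337) = 30.14°.
φ = 2(45° − 30.14°) = 29.73°.

29.7°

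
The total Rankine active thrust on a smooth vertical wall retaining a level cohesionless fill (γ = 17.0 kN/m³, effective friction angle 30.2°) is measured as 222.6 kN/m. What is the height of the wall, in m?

8.90 m

K_a = 0.3307. P_a = ½ K_a γ H² ⇒ H = √(2P_a/(K_a γ)).
H = √(2×222.6/(0.3307×17.0)) = 8.900 m.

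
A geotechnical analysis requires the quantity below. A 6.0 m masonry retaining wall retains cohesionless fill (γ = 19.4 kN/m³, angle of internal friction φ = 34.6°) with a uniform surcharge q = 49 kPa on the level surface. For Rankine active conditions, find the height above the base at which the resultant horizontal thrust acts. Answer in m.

2.46 m

K_a = 0.2756.
Triangular part P₁ = ½K_aγH² = 96.25 at H/3 = 2.000 m; rectangular part P₂ = K_a q H = 81.04 at H/2 = 3.000 m.
ȳ = (P₁·2.000 + P₂·3.000)/(P₁+P₂) = 2.457 m.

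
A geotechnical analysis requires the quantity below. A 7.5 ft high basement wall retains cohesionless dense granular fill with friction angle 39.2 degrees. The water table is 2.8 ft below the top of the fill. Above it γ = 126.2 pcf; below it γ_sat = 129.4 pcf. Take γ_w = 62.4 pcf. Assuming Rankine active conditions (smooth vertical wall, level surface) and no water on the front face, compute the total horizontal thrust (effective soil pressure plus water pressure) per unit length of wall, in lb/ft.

K_a = tan²(45° − φ/2) = 0.2255.
γ' = 129.4 − 62.4 = 67.00 pcf. Depth below WT = 4.7 ft.
σ'_h at WT = K_a γ d_w = 79.67 psf; at base = 79.67 + K_a γ' × 4.7 = 150.7 psf.
P₁ (0–2.8 ft) = ½×79.67×2.8 = 111.5. P₂ (2.8–7.5 ft) = ½(79.67+150.7)×4.7 = 541.3.
P_w = ½ γ_w h₂² = 0.5×62.4×4.7² = 689.2. Total = 111.5+541.3+689.2 = 1342 lb/ft.

1340 lb/ft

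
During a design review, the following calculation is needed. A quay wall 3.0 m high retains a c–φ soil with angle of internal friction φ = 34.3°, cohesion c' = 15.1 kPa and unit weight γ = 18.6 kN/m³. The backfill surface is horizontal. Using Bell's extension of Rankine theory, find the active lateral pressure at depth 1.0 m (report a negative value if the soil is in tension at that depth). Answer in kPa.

-10.8 kPa

K_a = (1 − sin φ)/(1 + sin φ) = 0.2792.
σ_a = K_a γ z − 2c√K_a = 0.2792×18.6×1.0 − 2×15.1×0.5284 = -10.76 kPa.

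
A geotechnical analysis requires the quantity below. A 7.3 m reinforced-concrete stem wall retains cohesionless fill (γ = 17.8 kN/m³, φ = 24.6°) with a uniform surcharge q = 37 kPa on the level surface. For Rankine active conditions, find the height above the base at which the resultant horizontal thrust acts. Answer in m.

2.87 m

K_a = 0.4121.
Triangular part P₁ = ½K_aγH² = 195.5 at H/3 = 2.433 m; rectangular part P₂ = K_a q H = 111.3 at H/2 = 3.650 m.
ȳ = (P₁·2.433 + P₂·3.650)/(P₁+P₂) = 2.875 m.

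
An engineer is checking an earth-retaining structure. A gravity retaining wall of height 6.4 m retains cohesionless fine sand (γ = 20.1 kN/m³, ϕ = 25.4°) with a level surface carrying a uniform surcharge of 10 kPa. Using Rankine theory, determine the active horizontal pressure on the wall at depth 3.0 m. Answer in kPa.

28.1 kPa

K_a = (1 − sin φ)/(1 + sin φ) = 0.3996.
σ_v = γz + q = 20.1 × 3.0 + 10 = 70.30 kPa.
σ_h = K_a σ_v = 0.3996 × 70.30 = 28.09 kPa.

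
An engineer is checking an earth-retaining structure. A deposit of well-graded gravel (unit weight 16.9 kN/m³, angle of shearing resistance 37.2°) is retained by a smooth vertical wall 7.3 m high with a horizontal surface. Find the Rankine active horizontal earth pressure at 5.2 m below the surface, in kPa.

21.7 kPa

K_a = (1 − sin φ)/(1 + sin φ) = 0.2464.
σ_h = K_a γ z = 0.2464 × 16.9 × 5.2 = 21.66 kPa.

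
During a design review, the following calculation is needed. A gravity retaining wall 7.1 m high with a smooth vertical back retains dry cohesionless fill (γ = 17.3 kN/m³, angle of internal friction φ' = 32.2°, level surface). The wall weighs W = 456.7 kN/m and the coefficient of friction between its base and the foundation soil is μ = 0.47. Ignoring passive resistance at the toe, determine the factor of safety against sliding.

1.62

K_a = tan²(45° − 32.2°/2) = 0.3047.
P_a = ½K_aγH² = 0.5×0.3047×17.3×7.1² = 132.9 kN/m, acting at H/3 = 2.367 m above the base.
FS_sliding = μW / P_a = 0.47×456.7 / 132.9 = 1.615.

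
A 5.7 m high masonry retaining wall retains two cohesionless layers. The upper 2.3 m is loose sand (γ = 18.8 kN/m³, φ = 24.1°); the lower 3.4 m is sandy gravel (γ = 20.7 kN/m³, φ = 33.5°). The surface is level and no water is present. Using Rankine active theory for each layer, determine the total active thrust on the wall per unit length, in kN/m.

K_a1 = tan²(45°−24.1°/2) = 0.4201; K_a2 = tan²(45°−33.5°/2) = 0.2887.
Layer 1: σ at base = K_a1 γ₁ h₁ = 18.17 kPa; P₁ = ½×18.17×2.3 = 20.89.
Layer 2: σ_v at top = γ₁h₁ = 43.24; σ_h top = K_a2×43.24 = 12.48; σ_h base = K_a2×(43.24+20.7×3.4) = 32.80.
P₂ = ½(12.48+32.80)×3.4 = 76.99. Total P_a = 20.89+76.99 = 97.88 kN/m.

97.9 kN/m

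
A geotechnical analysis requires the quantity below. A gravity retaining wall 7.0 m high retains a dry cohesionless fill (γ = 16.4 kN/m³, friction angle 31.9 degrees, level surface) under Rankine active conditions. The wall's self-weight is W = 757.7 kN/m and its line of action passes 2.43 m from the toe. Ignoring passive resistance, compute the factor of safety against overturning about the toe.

K_a = tan²(45° − 31.9°/2) = 0.3085.
P_a = ½K_aγH² = 0.5×0.3085×16.4×7.0² = 124.0 kN/m, acting at H/3 = 2.333 m above the base.
Overturning moment M_o = P_a × H/3 = 124.0 × 2.333 = 289.3.
Resisting moment M_r = W × 2.43 = 757.7 × 2.43 = 1841.
FS_overturning = M_r/M_o = 1841/289.3 = 6.365.

6.37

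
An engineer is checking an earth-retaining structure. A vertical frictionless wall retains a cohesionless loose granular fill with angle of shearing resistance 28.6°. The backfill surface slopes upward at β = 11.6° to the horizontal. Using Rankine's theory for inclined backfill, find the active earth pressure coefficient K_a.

K_a = cos β · (cos β − √(cos²β − cos²φ)) / (cos β + √(cos²β − cos²φ)).
cos β = 0.9796, cos φ = 0.8780, √(cos²β − cos²φ) = 0.4344.
K_a = 0.9796 × (0.9796 − 0.4344)/(0.9796 + 0.4344) = 0.3777.

0.378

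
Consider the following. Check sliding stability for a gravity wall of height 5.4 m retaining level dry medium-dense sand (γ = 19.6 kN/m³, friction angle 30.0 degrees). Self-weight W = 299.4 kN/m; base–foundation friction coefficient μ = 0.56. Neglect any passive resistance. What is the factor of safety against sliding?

K_a = tan²(45° − 30.0°/2) = 0.3333.
P_a = ½K_aγH² = 0.5×0.3333×19.6×5.4² = 95.26 kN/m, acting at H/3 = 1.800 m above the base.
FS_sliding = μW / P_a = 0.56×299.4 / 95.26 = 1.760.

1.76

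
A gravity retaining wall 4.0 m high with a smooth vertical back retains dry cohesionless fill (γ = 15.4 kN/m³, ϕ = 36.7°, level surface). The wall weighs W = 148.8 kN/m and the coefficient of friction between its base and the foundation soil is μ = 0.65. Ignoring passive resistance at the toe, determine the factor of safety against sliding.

K_a = tan²(45° − 36.7°/2) = 0.2519.
P_a = ½K_aγH² = 0.5×0.2519×15.4×4.0² = 31.03 kN/m, acting at H/3 = 1.333 m above the base.
FS_sliding = μW / P_a = 0.65×148.8 / 31.03 = 3.117.

3.12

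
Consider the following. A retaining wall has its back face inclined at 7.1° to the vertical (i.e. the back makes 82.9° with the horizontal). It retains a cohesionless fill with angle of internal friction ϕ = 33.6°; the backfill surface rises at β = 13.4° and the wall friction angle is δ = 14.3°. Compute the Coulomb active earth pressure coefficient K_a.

0.375

K_a = sin²(α+φ) / [sin²α · sin(α−δ) · (1 + √{sin(φ+δ)sin(φ−β) / (sin(α−δ)sin(α+β))})²].
With α = 82.9°, φ = 33.6°, δ = 14.3°, β = 13.4°: K_a = 0.3751.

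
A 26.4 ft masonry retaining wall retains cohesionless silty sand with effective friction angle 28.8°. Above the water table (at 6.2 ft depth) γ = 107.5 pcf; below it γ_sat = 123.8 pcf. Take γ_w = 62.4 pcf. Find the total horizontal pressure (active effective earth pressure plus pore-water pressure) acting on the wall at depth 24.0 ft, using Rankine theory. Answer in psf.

K_a = (1 − sin φ)/(1 + sin φ) = 0.3498.
γ' = 123.8 − 62.4 = 61.40 pcf.
Effective vertical stress at 24.0 ft: σ'_v = 107.5×6.2 + 61.40×17.8 = 1759 psf.
σ'_h = K_a σ'_v = 0.3498 × 1759 = 615.4 psf; u = γ_w × 17.8 = 1111 psf.
Total σ_h = 615.4 + 1111 = 1726 psf.

1730 psf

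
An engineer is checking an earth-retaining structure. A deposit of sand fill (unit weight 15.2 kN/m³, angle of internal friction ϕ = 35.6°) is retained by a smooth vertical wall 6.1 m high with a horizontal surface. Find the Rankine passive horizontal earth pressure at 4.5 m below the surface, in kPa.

259 kPa

K_p = (1 + sin φ)/(1 − sin φ) = 3.786.
σ_h = K_p γ z = 3.786 × 15.2 × 4.5 = 259.0 kPa.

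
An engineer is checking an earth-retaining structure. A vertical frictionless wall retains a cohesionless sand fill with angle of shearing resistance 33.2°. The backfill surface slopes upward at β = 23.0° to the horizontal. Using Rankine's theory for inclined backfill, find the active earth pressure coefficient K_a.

0.379

K_a = cos β · (cos β − √(cos²β − cos²φ)) / (cos β + √(cos²β − cos²φ)).
cos β = 0.9205, cos φ = 0.8368, √(cos²β − cos²φ) = 0.3836.
K_a = 0.9205 × (0.9205 − 0.3836)/(0.9205 + 0.3836) = 0.3790.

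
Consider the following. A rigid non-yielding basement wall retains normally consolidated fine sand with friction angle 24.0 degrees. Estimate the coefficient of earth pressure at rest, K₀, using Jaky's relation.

0.593

K₀ = 1 − sin φ' = 1 − sin 24.0° = 0.5933.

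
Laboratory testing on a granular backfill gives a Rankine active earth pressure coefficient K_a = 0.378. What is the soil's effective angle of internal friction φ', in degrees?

K_a = tan²(45° − φ/2) ⇒ 45° − φ/2 = arctan(√0.378) = 31.58°.
φ = 2(45° − 31.58°) = 26.83°.

26.8°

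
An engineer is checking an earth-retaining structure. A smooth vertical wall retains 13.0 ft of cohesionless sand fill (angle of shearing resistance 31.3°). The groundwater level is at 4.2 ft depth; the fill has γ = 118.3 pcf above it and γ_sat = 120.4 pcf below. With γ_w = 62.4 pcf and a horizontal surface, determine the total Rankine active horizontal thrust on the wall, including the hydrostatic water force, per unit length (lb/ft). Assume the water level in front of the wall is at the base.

K_a = tan²(45° − φ/2) = 0.3162.
γ' = 120.4 − 62.4 = 58.00 pcf. Depth below WT = 8.8 ft.
σ'_h at WT = K_a γ d_w = 157.1 psf; at base = 157.1 + K_a γ' × 8.8 = 318.5 psf.
P₁ (0–4.2 ft) = ½×157.1×4.2 = 329.9. P₂ (4.2–13.0 ft) = ½(157.1+318.5)×8.8 = 2093.
P_w = ½ γ_w h₂² = 0.5×62.4×8.8² = 2416. Total = 329.9+2093+2416 = 4839 lb/ft.

4840 lb/ft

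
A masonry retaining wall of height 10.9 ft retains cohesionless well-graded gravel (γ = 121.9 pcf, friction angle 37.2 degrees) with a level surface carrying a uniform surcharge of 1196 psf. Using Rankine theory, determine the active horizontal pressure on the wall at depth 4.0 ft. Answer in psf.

415 psf

K_a = (1 − sin φ)/(1 + sin φ) = 0.2464.
σ_v = γz + q = 121.9 × 4.0 + 1196 = 1684 psf.
σ_h = K_a σ_v = 0.2464 × 1684 = 414.9 psf.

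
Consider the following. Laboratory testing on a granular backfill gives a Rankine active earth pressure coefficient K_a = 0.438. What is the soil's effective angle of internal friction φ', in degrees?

23.0°

K_a = tan²(45° − φ/2) ⇒ 45° − φ/2 = arctan(√0.438) = 33.50°.
φ = 2(45° − 33.50°) = 23.01°.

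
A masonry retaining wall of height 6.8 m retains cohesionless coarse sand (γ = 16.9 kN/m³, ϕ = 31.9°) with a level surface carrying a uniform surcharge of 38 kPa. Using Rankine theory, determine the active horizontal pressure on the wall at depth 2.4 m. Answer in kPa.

K_a = (1 − sin φ)/(1 + sin φ) = 0.3085.
σ_v = γz + q = 16.9 × 2.4 + 38 = 78.56 kPa.
σ_h = K_a σ_v = 0.3085 × 78.56 = 24.24 kPa.

24.2 kPa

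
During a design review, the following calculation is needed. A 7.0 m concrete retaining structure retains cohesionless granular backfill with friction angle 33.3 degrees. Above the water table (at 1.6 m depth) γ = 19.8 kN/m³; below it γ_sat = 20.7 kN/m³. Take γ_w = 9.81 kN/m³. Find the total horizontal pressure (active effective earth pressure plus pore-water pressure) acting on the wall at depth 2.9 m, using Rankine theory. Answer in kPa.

K_a = (1 − sin φ)/(1 + sin φ) = 0.2911.
γ' = 20.7 − 9.81 = 10.89 kN/m³.
Effective vertical stress at 2.9 m: σ'_v = 19.8×1.6 + 10.89×1.30 = 45.84 kPa.
σ'_h = K_a σ'_v = 0.2911 × 45.84 = 13.34 kPa; u = γ_w × 1.30 = 12.75 kPa.
Total σ_h = 13.34 + 12.75 = 26.10 kPa.

26.1 kPa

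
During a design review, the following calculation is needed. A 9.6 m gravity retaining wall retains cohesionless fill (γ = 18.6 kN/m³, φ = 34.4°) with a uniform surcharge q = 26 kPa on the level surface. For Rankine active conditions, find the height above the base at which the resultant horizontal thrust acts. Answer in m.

3.56 m

K_a = 0.2780.
Triangular part P₁ = ½K_aγH² = 238.3 at H/3 = 3.200 m; rectangular part P₂ = K_a q H = 69.38 at H/2 = 4.800 m.
ȳ = (P₁·3.200 + P₂·4.800)/(P₁+P₂) = 3.561 m.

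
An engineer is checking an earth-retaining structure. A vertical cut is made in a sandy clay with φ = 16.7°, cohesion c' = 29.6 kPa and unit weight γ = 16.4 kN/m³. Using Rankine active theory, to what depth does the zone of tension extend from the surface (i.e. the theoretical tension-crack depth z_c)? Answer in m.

K_a = tan²(45° − 16.7°/2) = 0.5536; √K_a = 0.7440.
The active pressure is zero where K_a γ z = 2c√K_a, so z_c = 2c/(γ√K_a) = 2×29.6/(16.4×0.7440) = 4.852 m.

4.85 m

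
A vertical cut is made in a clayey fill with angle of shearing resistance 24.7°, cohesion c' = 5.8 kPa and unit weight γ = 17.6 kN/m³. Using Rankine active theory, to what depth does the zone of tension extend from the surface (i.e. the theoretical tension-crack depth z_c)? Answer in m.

1.03 m

K_a = tan²(45° − 24.7°/2) = 0.4106; √K_a = 0.6408.
The active pressure is zero where K_a γ z = 2c√K_a, so z_c = 2c/(γ√K_a) = 2×5.8/(17.6×0.6408) = 1.029 m.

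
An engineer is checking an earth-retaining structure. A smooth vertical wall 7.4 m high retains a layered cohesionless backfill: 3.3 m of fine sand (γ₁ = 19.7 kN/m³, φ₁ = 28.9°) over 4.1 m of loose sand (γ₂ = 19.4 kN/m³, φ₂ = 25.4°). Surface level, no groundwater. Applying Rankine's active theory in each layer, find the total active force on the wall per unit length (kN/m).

K_a1 = tan²(45°−28.9°/2) = 0.3484; K_a2 = tan²(45°−25.4°/2) = 0.3996.
Layer 1: σ at base = K_a1 γ₁ h₁ = 22.65 kPa; P₁ = ½×22.65×3.3 = 37.37.
Layer 2: σ_v at top = γ₁h₁ = 65.01; σ_h top = K_a2×65.01 = 25.98; σ_h base = K_a2×(65.01+19.4×4.1) = 57.77.
P₂ = ½(25.98+57.77)×4.1 = 171.7. Total P_a = 37.37+171.7 = 209.1 kN/m.

209 kN/m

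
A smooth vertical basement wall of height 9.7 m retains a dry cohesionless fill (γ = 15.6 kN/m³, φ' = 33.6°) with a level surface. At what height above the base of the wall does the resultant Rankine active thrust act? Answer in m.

K_a = 0.2875.
The pressure distribution is triangular, so the resultant acts at H/3 above the base = 9.7/3 = 3.233 m.

3.23 m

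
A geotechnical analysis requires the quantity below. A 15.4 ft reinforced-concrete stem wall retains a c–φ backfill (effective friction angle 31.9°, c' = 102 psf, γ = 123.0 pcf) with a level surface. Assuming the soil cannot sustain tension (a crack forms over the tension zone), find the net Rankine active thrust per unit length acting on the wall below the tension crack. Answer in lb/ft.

2920 lb/ft

K_a = 0.3085; √K_a = 0.5555.
Tension-crack depth z_c = 2c/(γ√K_a) = 2×102/(123.0×0.5555) = 2.986 ft.
σ_a at base = K_a γ H − 2c√K_a = 0.3085×123.0×15.4 − 2×102×0.5555 = 471.1 psf.
P_a = ½ × 471.1 × (H − z_c) = 0.5×471.1×12.41 = 2924 lb/ft.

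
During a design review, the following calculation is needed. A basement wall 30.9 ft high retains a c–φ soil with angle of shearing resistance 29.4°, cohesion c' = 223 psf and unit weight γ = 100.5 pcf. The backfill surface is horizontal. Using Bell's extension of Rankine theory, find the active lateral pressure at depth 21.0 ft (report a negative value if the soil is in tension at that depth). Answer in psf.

460 psf

K_a = (1 − sin φ)/(1 + sin φ) = 0.3415.
σ_a = K_a γ z − 2c√K_a = 0.3415×100.5×21.0 − 2×223×0.5844 = 460.0 psf.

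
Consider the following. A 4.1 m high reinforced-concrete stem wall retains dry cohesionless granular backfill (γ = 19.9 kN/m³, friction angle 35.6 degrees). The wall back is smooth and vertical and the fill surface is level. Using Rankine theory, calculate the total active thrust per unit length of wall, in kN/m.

K_a = tan²(45° − φ/2) = 0.2641.
P_a = ½ K_a γ H² = 0.5 × 0.2641 × 19.9 × 4.1² = 44.18 kN/m.

44.2 kN/m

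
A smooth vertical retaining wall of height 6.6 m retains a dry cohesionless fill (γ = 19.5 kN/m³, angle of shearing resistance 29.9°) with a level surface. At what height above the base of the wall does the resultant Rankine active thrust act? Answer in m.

K_a = 0.3347.
The pressure distribution is triangular, so the resultant acts at H/3 above the base = 6.6/3 = 2.200 m.

2.20 m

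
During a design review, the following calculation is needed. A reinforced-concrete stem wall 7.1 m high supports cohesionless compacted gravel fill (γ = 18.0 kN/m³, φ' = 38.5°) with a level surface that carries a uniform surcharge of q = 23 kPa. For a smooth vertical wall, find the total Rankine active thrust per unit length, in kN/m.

K_a = tan²(45° − φ/2) = 0.2327.
Soil triangle: ½ K_a γ H² = 0.5×0.2327×18.0×7.1² = 105.6 kN/m.
Surcharge rectangle: K_a q H = 0.2327×23×7.1 = 37.99 kN/m.
Total = 105.6 + 37.99 = 143.5 kN/m.

144 kN/m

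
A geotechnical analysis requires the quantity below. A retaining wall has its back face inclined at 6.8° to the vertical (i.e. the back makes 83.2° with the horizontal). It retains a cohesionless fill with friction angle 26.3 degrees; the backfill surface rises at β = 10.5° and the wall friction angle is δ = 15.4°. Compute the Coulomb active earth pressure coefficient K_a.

0.468

K_a = sin²(α+φ) / [sin²α · sin(α−δ) · (1 + √{sin(φ+δ)sin(φ−β) / (sin(α−δ)sin(α+β))})²].
With α = 83.2°, φ = 26.3°, δ = 15.4°, β = 10.5°: K_a = 0.4676.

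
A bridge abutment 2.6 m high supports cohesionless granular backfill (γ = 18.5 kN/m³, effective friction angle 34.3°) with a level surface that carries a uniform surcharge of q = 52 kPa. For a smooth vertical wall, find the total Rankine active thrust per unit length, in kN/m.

55.2 kN/m

K_a = tan²(45° − φ/2) = 0.2792.
Soil triangle: ½ K_a γ H² = 0.5×0.2792×18.5×2.6² = 17.46 kN/m.
Surcharge rectangle: K_a q H = 0.2792×52×2.6 = 37.74 kN/m.
Total = 17.46 + 37.74 = 55.20 kN/m.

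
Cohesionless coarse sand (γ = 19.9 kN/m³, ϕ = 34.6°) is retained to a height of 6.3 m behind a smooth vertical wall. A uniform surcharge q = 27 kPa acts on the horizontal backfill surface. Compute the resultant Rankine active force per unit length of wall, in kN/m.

K_a = tan²(45° − φ/2) = 0.2756.
Soil triangle: ½ K_a γ H² = 0.5×0.2756×19.9×6.3² = 108.9 kN/m.
Surcharge rectangle: K_a q H = 0.2756×27×6.3 = 46.89 kN/m.
Total = 108.9 + 46.89 = 155.7 kN/m.

156 kN/m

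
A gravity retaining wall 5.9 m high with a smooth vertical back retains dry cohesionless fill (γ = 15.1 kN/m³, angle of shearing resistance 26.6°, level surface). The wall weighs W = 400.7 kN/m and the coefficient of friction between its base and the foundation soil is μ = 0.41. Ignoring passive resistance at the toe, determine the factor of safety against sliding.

1.64

K_a = tan²(45° − 26.6°/2) = 0.3814.
P_a = ½K_aγH² = 0.5×0.3814×15.1×5.9² = 100.2 kN/m, acting at H/3 = 1.967 m above the base.
FS_sliding = μW / P_a = 0.41×400.7 / 100.2 = 1.639.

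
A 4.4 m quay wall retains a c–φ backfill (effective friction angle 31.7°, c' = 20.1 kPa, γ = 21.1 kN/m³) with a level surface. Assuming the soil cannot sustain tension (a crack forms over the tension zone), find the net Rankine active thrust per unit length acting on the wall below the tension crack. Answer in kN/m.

K_a = 0.3111; √K_a = 0.5577.
Tension-crack depth z_c = 2c/(γ√K_a) = 2×20.1/(21.1×0.5577) = 3.416 m.
σ_a at base = K_a γ H − 2c√K_a = 0.3111×21.1×4.4 − 2×20.1×0.5577 = 6.459 kPa.
P_a = ½ × 6.459 × (H − z_c) = 0.5×6.459×0.9840 = 3.178 kN/m.

3.18 kN/m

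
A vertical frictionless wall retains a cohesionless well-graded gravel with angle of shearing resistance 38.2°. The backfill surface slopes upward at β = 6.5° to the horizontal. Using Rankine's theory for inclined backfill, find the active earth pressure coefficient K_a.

K_a = cos β · (cos β − √(cos²β − cos²φ)) / (cos β + √(cos²β − cos²φ)).
cos β = 0.9936, cos φ = 0.7859, √(cos²β − cos²φ) = 0.6080.
K_a = 0.9936 × (0.9936 − 0.6080)/(0.9936 + 0.6080) = 0.2392.

0.239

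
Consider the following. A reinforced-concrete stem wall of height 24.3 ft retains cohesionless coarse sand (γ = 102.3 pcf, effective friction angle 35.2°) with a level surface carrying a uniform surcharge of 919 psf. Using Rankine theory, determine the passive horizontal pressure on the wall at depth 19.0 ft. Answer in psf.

10700 psf

K_p = (1 + sin φ)/(1 − sin φ) = 3.722.
σ_v = γz + q = 102.3 × 19.0 + 919 = 2863 psf.
σ_h = K_p σ_v = 3.722 × 2863 = 10650 psf.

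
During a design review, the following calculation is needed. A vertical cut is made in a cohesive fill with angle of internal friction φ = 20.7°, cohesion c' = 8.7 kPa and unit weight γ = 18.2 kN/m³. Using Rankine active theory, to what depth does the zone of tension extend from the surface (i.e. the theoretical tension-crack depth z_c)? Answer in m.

K_a = tan²(45° − 20.7°/2) = 0.4777; √K_a = 0.6911.
The active pressure is zero where K_a γ z = 2c√K_a, so z_c = 2c/(γ√K_a) = 2×8.7/(18.2×0.6911) = 1.383 m.

1.38 m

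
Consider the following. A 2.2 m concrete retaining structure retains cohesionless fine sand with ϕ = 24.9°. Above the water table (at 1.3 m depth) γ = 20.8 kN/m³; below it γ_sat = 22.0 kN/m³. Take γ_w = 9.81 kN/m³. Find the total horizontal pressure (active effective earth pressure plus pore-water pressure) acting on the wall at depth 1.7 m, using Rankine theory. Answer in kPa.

16.9 kPa

K_a = (1 − sin φ)/(1 + sin φ) = 0.4074.
γ' = 22.0 − 9.81 = 12.19 kN/m³.
Effective vertical stress at 1.7 m: σ'_v = 20.8×1.3 + 12.19×0.400 = 31.92 kPa.
σ'_h = K_a σ'_v = 0.4074 × 31.92 = 13.00 kPa; u = γ_w × 0.400 = 3.924 kPa.
Total σ_h = 13.00 + 3.924 = 16.93 kPa.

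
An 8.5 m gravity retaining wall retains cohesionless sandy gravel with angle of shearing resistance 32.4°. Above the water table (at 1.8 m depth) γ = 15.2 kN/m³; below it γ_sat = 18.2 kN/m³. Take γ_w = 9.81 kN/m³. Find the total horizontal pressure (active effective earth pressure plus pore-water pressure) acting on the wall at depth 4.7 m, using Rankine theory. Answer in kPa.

K_a = (1 − sin φ)/(1 + sin φ) = 0.3022.
γ' = 18.2 − 9.81 = 8.390 kN/m³.
Effective vertical stress at 4.7 m: σ'_v = 15.2×1.8 + 8.390×2.90 = 51.69 kPa.
σ'_h = K_a σ'_v = 0.3022 × 51.69 = 15.62 kPa; u = γ_w × 2.90 = 28.45 kPa.
Total σ_h = 15.62 + 28.45 = 44.07 kPa.

44.1 kPa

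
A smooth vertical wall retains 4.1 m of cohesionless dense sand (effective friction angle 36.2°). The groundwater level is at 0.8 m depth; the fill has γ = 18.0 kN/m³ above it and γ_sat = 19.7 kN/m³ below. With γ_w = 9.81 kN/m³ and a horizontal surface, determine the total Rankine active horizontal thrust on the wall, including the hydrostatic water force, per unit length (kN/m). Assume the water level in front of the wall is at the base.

K_a = tan²(45° − φ/2) = 0.2574.
γ' = 19.7 − 9.81 = 9.890 kN/m³. Depth below WT = 3.3 m.
σ'_h at WT = K_a γ d_w = 3.706 kPa; at base = 3.706 + K_a γ' × 3.3 = 12.11 kPa.
P₁ (0–0.8 m) = ½×3.706×0.8 = 1.483. P₂ (0.8–4.1 m) = ½(3.706+12.11)×3.3 = 26.09.
P_w = ½ γ_w h₂² = 0.5×9.81×3.3² = 53.42. Total = 1.483+26.09+53.42 = 80.99 kN/m.

81.0 kN/m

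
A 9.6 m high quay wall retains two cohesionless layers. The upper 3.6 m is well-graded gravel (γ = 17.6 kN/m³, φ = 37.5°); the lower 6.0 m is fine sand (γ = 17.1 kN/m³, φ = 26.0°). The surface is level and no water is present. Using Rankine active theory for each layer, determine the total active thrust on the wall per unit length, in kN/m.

296 kN/m

K_a1 = tan²(45°−37.5°/2) = 0.2432; K_a2 = tan²(45°−26.0°/2) = 0.3905.
Layer 1: σ at base = K_a1 γ₁ h₁ = 15.41 kPa; P₁ = ½×15.41×3.6 = 27.74.
Layer 2: σ_v at top = γ₁h₁ = 63.36; σ_h top = K_a2×63.36 = 24.74; σ_h base = K_a2×(63.36+17.1×6.0) = 64.80.
P₂ = ½(24.74+64.80)×6.0 = 268.6. Total P_a = 27.74+268.6 = 296.4 kN/m.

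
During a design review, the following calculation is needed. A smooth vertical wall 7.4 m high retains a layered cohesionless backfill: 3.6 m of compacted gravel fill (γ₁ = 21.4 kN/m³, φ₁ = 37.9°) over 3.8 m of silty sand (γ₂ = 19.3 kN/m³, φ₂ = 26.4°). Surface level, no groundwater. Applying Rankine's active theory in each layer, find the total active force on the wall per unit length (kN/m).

199 kN/m

K_a1 = tan²(45°−37.9°/2) = 0.2389; K_a2 = tan²(45°−26.4°/2) = 0.3844.
Layer 1: σ at base = K_a1 γ₁ h₁ = 18.41 kPa; P₁ = ½×18.41×3.6 = 33.13.
Layer 2: σ_v at top = γ₁h₁ = 77.04; σ_h top = K_a2×77.04 = 29.62; σ_h base = K_a2×(77.04+19.3×3.8) = 57.81.
P₂ = ½(29.62+57.81)×3.8 = 166.1. Total P_a = 33.13+166.1 = 199.2 kN/m.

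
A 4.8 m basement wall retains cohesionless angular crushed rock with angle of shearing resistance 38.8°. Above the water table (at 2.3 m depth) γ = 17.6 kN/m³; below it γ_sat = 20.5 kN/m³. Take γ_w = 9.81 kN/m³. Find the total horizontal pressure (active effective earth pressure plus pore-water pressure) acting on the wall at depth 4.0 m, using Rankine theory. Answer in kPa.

30.1 kPa

K_a = (1 − sin φ)/(1 + sin φ) = 0.2296.
γ' = 20.5 − 9.81 = 10.69 kN/m³.
Effective vertical stress at 4.0 m: σ'_v = 17.6×2.3 + 10.69×1.70 = 58.65 kPa.
σ'_h = K_a σ'_v = 0.2296 × 58.65 = 13.46 kPa; u = γ_w × 1.70 = 16.68 kPa.
Total σ_h = 13.46 + 16.68 = 30.14 kPa.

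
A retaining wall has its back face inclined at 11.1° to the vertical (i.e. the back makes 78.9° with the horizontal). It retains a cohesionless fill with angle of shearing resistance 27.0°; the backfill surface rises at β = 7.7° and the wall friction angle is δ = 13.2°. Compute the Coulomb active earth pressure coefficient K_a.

K_a = sin²(α+φ) / [sin²α · sin(α−δ) · (1 + √{sin(φ+δ)sin(φ−β) / (sin(α−δ)sin(α+β))})²].
With α = 78.9°, φ = 27.0°, δ = 13.2°, β = 7.7°: K_a = 0.4784.

0.478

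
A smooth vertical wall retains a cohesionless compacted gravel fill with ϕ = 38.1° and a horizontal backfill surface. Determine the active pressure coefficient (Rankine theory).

0.237

K_a = tan²(45° − φ/2) = tan²(25.95°) = 0.2368.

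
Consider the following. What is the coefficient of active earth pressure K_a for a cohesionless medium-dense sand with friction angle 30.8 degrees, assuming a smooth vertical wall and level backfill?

K_a = (1 − sin φ)/(1 + sin φ) = (1 − sin 30.8°)/(1 + sin 30.8°) = 0.3227.

0.323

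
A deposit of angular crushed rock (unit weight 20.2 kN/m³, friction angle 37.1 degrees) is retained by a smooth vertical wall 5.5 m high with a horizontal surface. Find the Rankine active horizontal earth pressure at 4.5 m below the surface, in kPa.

K_a = (1 − sin φ)/(1 + sin φ) = 0.2475.
σ_h = K_a γ z = 0.2475 × 20.2 × 4.5 = 22.50 kPa.

22.5 kPa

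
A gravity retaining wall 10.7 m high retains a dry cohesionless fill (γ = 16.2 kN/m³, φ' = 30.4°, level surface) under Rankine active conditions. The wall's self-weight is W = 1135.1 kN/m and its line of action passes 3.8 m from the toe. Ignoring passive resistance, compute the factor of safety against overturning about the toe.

3.98

K_a = tan²(45° − 30.4°/2) = 0.3280.
P_a = ½K_aγH² = 0.5×0.3280×16.2×10.7² = 304.2 kN/m, acting at H/3 = 3.567 m above the base.
Overturning moment M_o = P_a × H/3 = 304.2 × 3.567 = 1085.
Resisting moment M_r = W × 3.8 = 1135.1 × 3.8 = 4313.
FS_overturning = M_r/M_o = 4313/1085 = 3.976.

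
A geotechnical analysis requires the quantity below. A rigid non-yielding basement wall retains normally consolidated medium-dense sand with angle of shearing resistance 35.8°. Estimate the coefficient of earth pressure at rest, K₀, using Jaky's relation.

0.415

K₀ = 1 − sin φ' = 1 − sin 35.8° = 0.4150.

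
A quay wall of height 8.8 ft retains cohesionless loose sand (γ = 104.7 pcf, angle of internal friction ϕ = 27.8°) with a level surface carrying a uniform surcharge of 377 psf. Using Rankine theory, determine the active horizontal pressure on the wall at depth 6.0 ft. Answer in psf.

366 psf

K_a = (1 − sin φ)/(1 + sin φ) = 0.3639.
σ_v = γz + q = 104.7 × 6.0 + 377 = 1005 psf.
σ_h = K_a σ_v = 0.3639 × 1005 = 365.8 psf.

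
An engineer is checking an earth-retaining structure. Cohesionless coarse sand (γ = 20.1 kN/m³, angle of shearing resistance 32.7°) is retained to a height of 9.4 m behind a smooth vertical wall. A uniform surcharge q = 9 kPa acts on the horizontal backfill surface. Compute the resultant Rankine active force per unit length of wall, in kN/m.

290 kN/m

K_a = tan²(45° − φ/2) = 0.2985.
Soil triangle: ½ K_a γ H² = 0.5×0.2985×20.1×9.4² = 265.1 kN/m.
Surcharge rectangle: K_a q H = 0.2985×9×9.4 = 25.25 kN/m.
Total = 265.1 + 25.25 = 290.3 kN/m.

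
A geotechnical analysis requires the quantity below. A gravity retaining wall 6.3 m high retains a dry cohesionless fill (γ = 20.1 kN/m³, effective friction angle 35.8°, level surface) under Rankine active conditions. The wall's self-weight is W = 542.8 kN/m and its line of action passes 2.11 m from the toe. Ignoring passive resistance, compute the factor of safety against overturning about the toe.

K_a = tan²(45° − 35.8°/2) = 0.2619.
P_a = ½K_aγH² = 0.5×0.2619×20.1×6.3² = 104.5 kN/m, acting at H/3 = 2.100 m above the base.
Overturning moment M_o = P_a × H/3 = 104.5 × 2.100 = 219.4.
Resisting moment M_r = W × 2.11 = 542.8 × 2.11 = 1145.
FS_overturning = M_r/M_o = 1145/219.4 = 5.221.

5.22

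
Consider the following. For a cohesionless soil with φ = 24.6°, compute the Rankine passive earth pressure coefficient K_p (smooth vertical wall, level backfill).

2.43

K_p = (1 + sin φ)/(1 − sin φ) = tan²(45° + 24.6°/2) = 2.426.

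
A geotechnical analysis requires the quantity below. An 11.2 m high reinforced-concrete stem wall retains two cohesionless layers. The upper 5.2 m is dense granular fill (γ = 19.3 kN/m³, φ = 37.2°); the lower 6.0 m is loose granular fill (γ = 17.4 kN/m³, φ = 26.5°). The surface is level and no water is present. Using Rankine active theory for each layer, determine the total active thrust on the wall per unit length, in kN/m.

415 kN/m

K_a1 = tan²(45°−37.2°/2) = 0.2464; K_a2 = tan²(45°−26.5°/2) = 0.3829.
Layer 1: σ at base = K_a1 γ₁ h₁ = 24.73 kPa; P₁ = ½×24.73×5.2 = 64.30.
Layer 2: σ_v at top = γ₁h₁ = 100.4; σ_h top = K_a2×100.4 = 38.43; σ_h base = K_a2×(100.4+17.4×6.0) = 78.41.
P₂ = ½(38.43+78.41)×6.0 = 350.5. Total P_a = 64.30+350.5 = 414.8 kN/m.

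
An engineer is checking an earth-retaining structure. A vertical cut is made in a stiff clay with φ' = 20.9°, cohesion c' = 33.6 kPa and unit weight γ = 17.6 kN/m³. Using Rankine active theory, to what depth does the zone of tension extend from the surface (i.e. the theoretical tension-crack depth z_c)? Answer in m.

5.55 m

K_a = tan²(45° − 20.9°/2) = 0.4741; √K_a = 0.6886.
The active pressure is zero where K_a γ z = 2c√K_a, so z_c = 2c/(γ√K_a) = 2×33.6/(17.6×0.6886) = 5.545 m.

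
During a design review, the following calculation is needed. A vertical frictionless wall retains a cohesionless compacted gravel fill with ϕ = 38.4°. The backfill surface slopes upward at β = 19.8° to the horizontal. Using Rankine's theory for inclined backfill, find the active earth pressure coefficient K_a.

K_a = cos β · (cos β − √(cos²β − cos²φ)) / (cos β + √(cos²β − cos²φ)).
cos β = 0.9409, cos φ = 0.7837, √(cos²β − cos²φ) = 0.5207.
K_a = 0.9409 × (0.9409 − 0.5207)/(0.9409 + 0.5207) = 0.2705.

0.271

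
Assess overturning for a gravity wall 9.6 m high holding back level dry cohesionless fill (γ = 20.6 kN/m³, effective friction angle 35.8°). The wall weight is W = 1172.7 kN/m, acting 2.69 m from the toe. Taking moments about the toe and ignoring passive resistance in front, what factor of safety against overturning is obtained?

3.97

K_a = tan²(45° − 35.8°/2) = 0.2619.
P_a = ½K_aγH² = 0.5×0.2619×20.6×9.6² = 248.6 kN/m, acting at H/3 = 3.200 m above the base.
Overturning moment M_o = P_a × H/3 = 248.6 × 3.200 = 795.4.
Resisting moment M_r = W × 2.69 = 1172.7 × 2.69 = 3155.
FS_overturning = M_r/M_o = 3155/795.4 = 3.966.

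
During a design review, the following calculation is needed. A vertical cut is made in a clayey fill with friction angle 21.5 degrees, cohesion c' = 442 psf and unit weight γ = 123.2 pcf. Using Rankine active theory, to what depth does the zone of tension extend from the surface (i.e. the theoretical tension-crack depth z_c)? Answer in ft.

K_a = tan²(45° − 21.5°/2) = 0.4636; √K_a = 0.6809.
The active pressure is zero where K_a γ z = 2c√K_a, so z_c = 2c/(γ√K_a) = 2×442/(123.2×0.6809) = 10.54 ft.

10.5 ft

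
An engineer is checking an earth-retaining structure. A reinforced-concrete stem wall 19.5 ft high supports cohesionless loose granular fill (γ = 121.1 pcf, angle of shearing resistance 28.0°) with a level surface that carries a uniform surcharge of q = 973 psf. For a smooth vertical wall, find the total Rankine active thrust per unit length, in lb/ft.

K_a = tan²(45° − φ/2) = 0.3610.
Soil triangle: ½ K_a γ H² = 0.5×0.3610×121.1×19.5² = 8312 lb/ft.
Surcharge rectangle: K_a q H = 0.3610×973×19.5 = 6850 lb/ft.
Total = 8312 + 6850 = 15160 lb/ft.

15200 lb/ft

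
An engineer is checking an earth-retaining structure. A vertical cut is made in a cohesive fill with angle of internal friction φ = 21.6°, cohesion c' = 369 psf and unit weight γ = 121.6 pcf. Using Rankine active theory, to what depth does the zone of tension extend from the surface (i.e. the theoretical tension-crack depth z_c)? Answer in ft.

K_a = tan²(45° − 21.6°/2) = 0.4619; √K_a = 0.6796.
The active pressure is zero where K_a γ z = 2c√K_a, so z_c = 2c/(γ√K_a) = 2×369/(121.6×0.6796) = 8.930 ft.

8.93 ft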